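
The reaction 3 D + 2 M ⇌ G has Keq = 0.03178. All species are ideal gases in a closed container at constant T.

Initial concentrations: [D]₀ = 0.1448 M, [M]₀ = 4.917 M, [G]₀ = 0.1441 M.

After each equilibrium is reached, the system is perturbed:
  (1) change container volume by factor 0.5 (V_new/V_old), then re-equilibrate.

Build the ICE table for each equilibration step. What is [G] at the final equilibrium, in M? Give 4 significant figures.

[G]_eq = 0.2426 M

Q₀ = 1.963 vs Keq = 0.03178 ⇒ Q>K, reverse
Step 1:
                  D         M         G
  init       0.1448     4.917    0.1441
  Δ          0.2637    0.1758  -0.08791
  eq         0.4085     5.093   0.05619
  solve Keq expr → x = -0.08791; check Q = 0.03178
Then change container volume by factor 0.5 (V_new/V_old).
Step 2:
                  D         M         G
  init        0.817     10.19    0.1124
  Δ         -0.3907   -0.2605    0.1302
  eq         0.4263     9.925    0.2426
  solve Keq expr → x = 0.1302; check Q = 0.03178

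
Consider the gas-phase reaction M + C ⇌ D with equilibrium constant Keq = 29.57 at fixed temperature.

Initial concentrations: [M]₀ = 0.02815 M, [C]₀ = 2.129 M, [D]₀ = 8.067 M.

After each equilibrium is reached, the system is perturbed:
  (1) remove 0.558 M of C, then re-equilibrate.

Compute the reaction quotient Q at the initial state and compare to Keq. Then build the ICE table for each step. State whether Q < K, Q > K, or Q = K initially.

Q₀ = 134.6 vs Keq = 29.57 ⇒ Q>K, reverse
Step 1:
                  M         C         D
  I         0.02815     2.129     8.067
  C          0.0932    0.0932   -0.0932
  E          0.1213     2.222     7.974
  solve Keq expr → x = -0.0932; check Q = 29.57
Then remove 0.558 M of C.
Step 2:
                  M         C         D
  I          0.1213     1.664     7.974
  C         0.03649   0.03649  -0.03649
  E          0.1578     1.701     7.937
  solve Keq expr → x = -0.03649; check Q = 29.57

Q₀ = 134.6; Q > K (proceeds reverse)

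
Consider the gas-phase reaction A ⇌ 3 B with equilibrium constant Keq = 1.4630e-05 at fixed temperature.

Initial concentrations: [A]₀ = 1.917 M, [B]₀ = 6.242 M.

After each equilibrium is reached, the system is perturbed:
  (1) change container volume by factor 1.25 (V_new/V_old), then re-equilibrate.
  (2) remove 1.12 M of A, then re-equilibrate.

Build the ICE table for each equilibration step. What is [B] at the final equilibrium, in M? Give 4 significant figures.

Q₀ = 126.9 vs Keq = 1.4630e-05 ⇒ Q>K, reverse
Step 1:
                   A          B
  init         1.917      6.242
  Δ            2.068     -6.203
  eq           3.985    0.03877
  solve Keq expr → x = -2.068; check Q = 1.4630e-05
Then change container volume by factor 1.25 (V_new/V_old).
Step 2:
                   A          B
  init         3.188    0.03102
  Δ        -0.001656   0.004969
  eq           3.186    0.03599
  solve Keq expr → x = 0.001656; check Q = 1.4630e-05
Then remove 1.12 M of A.
Step 3:
                   A          B
  init         2.066    0.03599
  Δ          0.00161   -0.00483
  eq           2.068    0.03116
  solve Keq expr → x = -0.00161; check Q = 1.4630e-05

[B]_eq = 0.03116 M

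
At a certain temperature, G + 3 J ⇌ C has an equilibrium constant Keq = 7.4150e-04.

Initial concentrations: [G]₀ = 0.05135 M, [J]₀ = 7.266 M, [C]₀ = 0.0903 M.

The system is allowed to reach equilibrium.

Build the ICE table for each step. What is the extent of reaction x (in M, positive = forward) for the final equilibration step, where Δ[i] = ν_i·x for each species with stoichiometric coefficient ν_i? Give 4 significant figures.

Q₀ = 0.004584 vs Keq = 7.4150e-04 ⇒ Q>K, reverse
Step 1:
                   G          J          C
  init       0.05135      7.266     0.0903
  Δ          0.05719     0.1716   -0.05719
  eq          0.1085      7.438    0.03311
  solve Keq expr → x = -0.05719; check Q = 7.4150e-04

x = -0.05719 M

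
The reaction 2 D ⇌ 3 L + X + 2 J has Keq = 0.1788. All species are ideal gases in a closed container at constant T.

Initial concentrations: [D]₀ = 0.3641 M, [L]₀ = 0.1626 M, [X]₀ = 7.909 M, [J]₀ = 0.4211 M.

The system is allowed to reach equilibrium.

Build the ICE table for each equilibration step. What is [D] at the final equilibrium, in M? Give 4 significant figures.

Q₀ = 0.04548 vs Keq = 0.1788 ⇒ Q<K, forward
Step 1:
                    D           L           X           J
  Initial      0.3641      0.1626       7.909      0.4211
  Change     -0.04032     0.06049     0.02016     0.04032
  Equil        0.3238      0.2231       7.929      0.4614
  solve Keq expr → x = 0.02016; check Q = 0.1788

[D]_eq = 0.3238 M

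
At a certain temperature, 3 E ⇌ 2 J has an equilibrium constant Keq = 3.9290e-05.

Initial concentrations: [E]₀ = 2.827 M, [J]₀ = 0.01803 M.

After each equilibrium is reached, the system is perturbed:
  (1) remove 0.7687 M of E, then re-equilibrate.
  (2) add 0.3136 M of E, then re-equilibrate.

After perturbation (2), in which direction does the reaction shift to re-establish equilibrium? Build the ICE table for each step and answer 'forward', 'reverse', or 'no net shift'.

Q₀ = 1.4388e-05 vs Keq = 3.9290e-05 ⇒ Q<K, forward
Step 1:
                    E           J
  I             2.827     0.01803
  C          -0.01724     0.01149
  E              2.81     0.02952
  solve Keq expr → x = 0.005746; check Q = 3.9290e-05
Then remove 0.7687 M of E.
Step 2:
                    E           J
  I             2.041     0.02952
  C           0.01653    -0.01102
  E             2.058      0.0185
  solve Keq expr → x = -0.005511; check Q = 3.9290e-05
Then add 0.3136 M of E.
Step 3:
                    E           J
  I             2.371      0.0185
  C          -0.00644    0.004294
  E             2.365     0.02279
  solve Keq expr → x = 0.002147; check Q = 3.9290e-05

Direction: forward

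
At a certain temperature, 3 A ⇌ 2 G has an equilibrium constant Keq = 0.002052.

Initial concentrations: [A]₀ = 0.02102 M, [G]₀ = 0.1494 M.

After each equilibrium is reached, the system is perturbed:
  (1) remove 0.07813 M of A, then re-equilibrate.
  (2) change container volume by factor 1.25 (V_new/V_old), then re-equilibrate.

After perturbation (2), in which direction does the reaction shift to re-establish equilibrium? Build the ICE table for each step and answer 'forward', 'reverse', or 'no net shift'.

Direction: reverse

Q₀ = 2403 vs Keq = 0.002052 ⇒ Q>K, reverse
Step 1:
                  A         G
  I         0.02102    0.1494
  C          0.2162   -0.1442
  E          0.2373  0.005235
  solve Keq expr → x = -0.07208; check Q = 0.002052
Then remove 0.07813 M of A.
Step 2:
                  A         G
  I          0.1591  0.005235
  C          0.0034 -0.002267
  E          0.1625  0.002968
  solve Keq expr → x = -0.001133; check Q = 0.002052
Then change container volume by factor 1.25 (V_new/V_old).
Step 3:
                  A         G
  I            0.13  0.002375
  C       3.6272e-04 -2.4181e-04
  E          0.1304  0.002133
  solve Keq expr → x = -1.2091e-04; check Q = 0.002052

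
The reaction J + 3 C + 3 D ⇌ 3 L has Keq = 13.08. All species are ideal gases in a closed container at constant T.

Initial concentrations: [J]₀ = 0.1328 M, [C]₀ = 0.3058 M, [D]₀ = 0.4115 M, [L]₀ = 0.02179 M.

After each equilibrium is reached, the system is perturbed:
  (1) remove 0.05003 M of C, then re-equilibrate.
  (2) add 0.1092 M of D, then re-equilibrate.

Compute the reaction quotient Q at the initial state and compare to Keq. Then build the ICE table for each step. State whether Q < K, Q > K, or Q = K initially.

Q₀ = 0.0391 vs Keq = 13.08 ⇒ Q<K, forward
Step 1:
                   J          C          D          L
  Initial     0.1328     0.3058     0.4115    0.02179
  Change    -0.02314   -0.06941   -0.06941    0.06941
  Equil       0.1097     0.2364     0.3421     0.0912
  solve Keq expr → x = 0.02314; check Q = 13.08
Then remove 0.05003 M of C.
Step 2:
                   J          C          D          L
  Initial     0.1097     0.1864     0.3421     0.0912
  Change    0.003812    0.01144    0.01144   -0.01144
  Equil       0.1135     0.1978     0.3535    0.07976
  solve Keq expr → x = -0.003812; check Q = 13.08
Then add 0.1092 M of D.
Step 3:
                   J          C          D          L
  Initial     0.1135     0.1978     0.4627    0.07976
  Change   -0.004483   -0.01345   -0.01345    0.01345
  Equil        0.109     0.1843     0.4493    0.09321
  solve Keq expr → x = 0.004483; check Q = 13.08

Q₀ = 0.0391; Q < K (proceeds forward)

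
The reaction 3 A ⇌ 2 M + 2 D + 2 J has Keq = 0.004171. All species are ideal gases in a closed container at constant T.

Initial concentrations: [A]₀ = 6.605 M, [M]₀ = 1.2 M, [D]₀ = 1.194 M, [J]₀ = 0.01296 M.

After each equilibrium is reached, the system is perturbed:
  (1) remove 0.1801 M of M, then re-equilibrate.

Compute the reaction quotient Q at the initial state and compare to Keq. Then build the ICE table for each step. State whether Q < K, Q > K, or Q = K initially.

Q₀ = 1.1966e-06 vs Keq = 0.004171 ⇒ Q<K, forward
Step 1:
                  A         M         D         J
  Initial     6.605       1.2     1.194   0.01296
  Change    -0.5627    0.3751    0.3751    0.3751
  Equil       6.042     1.575     1.569    0.3881
  solve Keq expr → x = 0.1876; check Q = 0.004171
Then remove 0.1801 M of M.
Step 2:
                  A         M         D         J
  Initial     6.042     1.395     1.569    0.3881
  Change   -0.04337   0.02891   0.02891   0.02891
  Equil       5.999     1.424     1.598     0.417
  solve Keq expr → x = 0.01446; check Q = 0.004171

Q₀ = 1.1966e-06; Q < K (proceeds forward)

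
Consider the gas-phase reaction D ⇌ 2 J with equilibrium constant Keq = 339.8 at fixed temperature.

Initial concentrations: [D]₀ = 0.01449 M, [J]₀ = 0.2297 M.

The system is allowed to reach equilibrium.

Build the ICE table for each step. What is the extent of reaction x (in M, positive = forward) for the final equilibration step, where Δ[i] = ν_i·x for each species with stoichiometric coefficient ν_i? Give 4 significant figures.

x = 0.01429 M

Q₀ = 3.641 vs Keq = 339.8 ⇒ Q<K, forward
Step 1:
                   D          J
  init       0.01449     0.2297
  Δ         -0.01429    0.02859
  eq      1.9633e-04     0.2583
  solve Keq expr → x = 0.01429; check Q = 339.8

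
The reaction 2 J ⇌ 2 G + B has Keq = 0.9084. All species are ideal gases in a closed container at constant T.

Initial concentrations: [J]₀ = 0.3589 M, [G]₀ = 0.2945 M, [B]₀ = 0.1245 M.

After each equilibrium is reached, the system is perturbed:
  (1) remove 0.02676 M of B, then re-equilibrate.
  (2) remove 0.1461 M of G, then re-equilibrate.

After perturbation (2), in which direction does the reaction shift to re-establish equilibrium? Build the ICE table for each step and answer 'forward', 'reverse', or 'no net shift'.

Direction: forward

Q₀ = 0.08383 vs Keq = 0.9084 ⇒ Q<K, forward
Step 1:
                   J          G          B
  Initial     0.3589     0.2945     0.1245
  Change     -0.1503     0.1503    0.07517
  Equil       0.2086     0.4448     0.1997
  solve Keq expr → x = 0.07517; check Q = 0.9084
Then remove 0.02676 M of B.
Step 2:
                   J          G          B
  Initial     0.2086     0.4448     0.1729
  Change   -0.008415   0.008415   0.004208
  Equil       0.2001     0.4533     0.1771
  solve Keq expr → x = 0.004208; check Q = 0.9084
Then remove 0.1461 M of G.
Step 3:
                   J          G          B
  Initial     0.2001     0.3072     0.1771
  Change    -0.03906    0.03906    0.01953
  Equil       0.1611     0.3462     0.1966
  solve Keq expr → x = 0.01953; check Q = 0.9084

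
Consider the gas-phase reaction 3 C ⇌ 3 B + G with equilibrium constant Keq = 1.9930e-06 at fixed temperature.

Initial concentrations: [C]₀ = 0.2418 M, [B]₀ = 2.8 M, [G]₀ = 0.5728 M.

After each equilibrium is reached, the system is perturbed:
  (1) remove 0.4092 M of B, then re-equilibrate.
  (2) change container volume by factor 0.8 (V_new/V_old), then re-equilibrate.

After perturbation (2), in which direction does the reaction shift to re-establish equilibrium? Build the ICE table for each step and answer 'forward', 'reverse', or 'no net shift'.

Q₀ = 889.4 vs Keq = 1.9930e-06 ⇒ Q>K, reverse
Step 1:
                  C         B         G
  I          0.2418       2.8    0.5728
  C           1.718    -1.718   -0.5728
  E            1.96     1.082 1.1862e-05
  solve Keq expr → x = -0.5728; check Q = 1.9930e-06
Then remove 0.4092 M of B.
Step 2:
                  C         B         G
  I            1.96    0.6724 1.1862e-05
  C       -1.1242e-04 1.1242e-04 3.7472e-05
  E            1.96    0.6725 4.9333e-05
  solve Keq expr → x = 3.7472e-05; check Q = 1.9930e-06
Then change container volume by factor 0.8 (V_new/V_old).
Step 3:
                  C         B         G
  I            2.45    0.8407 6.1667e-05
  C       3.6974e-05 -3.6974e-05 -1.2325e-05
  E            2.45    0.8406 4.9342e-05
  solve Keq expr → x = -1.2325e-05; check Q = 1.9930e-06

Direction: reverse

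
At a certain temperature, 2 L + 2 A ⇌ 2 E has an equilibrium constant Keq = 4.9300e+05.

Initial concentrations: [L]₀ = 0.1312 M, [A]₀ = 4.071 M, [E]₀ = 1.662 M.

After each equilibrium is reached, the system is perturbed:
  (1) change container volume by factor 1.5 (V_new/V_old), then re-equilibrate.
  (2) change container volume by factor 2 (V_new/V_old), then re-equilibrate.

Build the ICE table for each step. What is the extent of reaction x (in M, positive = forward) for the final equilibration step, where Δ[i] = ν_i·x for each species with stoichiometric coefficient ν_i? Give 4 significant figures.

x = -1.6168e-04 M

Q₀ = 9.683 vs Keq = 4.9300e+05 ⇒ Q<K, forward
Step 1:
                  L         A         E
  Initial    0.1312     4.071     1.662
  Change    -0.1306   -0.1306    0.1306
  Equil   6.4789e-04      3.94     1.793
  solve Keq expr → x = 0.06528; check Q = 4.9300e+05
Then change container volume by factor 1.5 (V_new/V_old).
Step 2:
                  L         A         E
  Initial 4.3193e-04     2.627     1.195
  Change  2.1579e-04 2.1579e-04 -2.1579e-04
  Equil   6.4772e-04     2.627     1.195
  solve Keq expr → x = -1.0790e-04; check Q = 4.9300e+05
Then change container volume by factor 2 (V_new/V_old).
Step 3:
                  L         A         E
  Initial 3.2386e-04     1.314    0.5974
  Change  3.2335e-04 3.2335e-04 -3.2335e-04
  Equil   6.4721e-04     1.314    0.5971
  solve Keq expr → x = -1.6168e-04; check Q = 4.9300e+05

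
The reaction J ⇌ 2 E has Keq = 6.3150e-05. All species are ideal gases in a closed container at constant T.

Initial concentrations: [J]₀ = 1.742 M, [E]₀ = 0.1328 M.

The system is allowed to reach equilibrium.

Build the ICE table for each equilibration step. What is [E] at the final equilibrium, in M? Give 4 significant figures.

[E]_eq = 0.01067 M

Q₀ = 0.01012 vs Keq = 6.3150e-05 ⇒ Q>K, reverse
Step 1:
                    J           E
  Initial       1.742      0.1328
  Change      0.06106     -0.1221
  Equil         1.803     0.01067
  solve Keq expr → x = -0.06106; check Q = 6.3150e-05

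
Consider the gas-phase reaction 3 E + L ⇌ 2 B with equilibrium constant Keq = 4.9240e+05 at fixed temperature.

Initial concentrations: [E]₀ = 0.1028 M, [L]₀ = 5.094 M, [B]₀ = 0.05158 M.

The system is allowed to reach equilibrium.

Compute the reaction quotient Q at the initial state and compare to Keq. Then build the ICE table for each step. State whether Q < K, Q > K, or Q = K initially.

Q₀ = 0.4808 vs Keq = 4.9240e+05 ⇒ Q<K, forward
Step 1:
                  E         L         B
  I          0.1028     5.094   0.05158
  C          -0.101  -0.03367   0.06734
  E        0.001784      5.06    0.1189
  solve Keq expr → x = 0.03367; check Q = 4.9240e+05

Q₀ = 0.4808; Q < K (proceeds forward)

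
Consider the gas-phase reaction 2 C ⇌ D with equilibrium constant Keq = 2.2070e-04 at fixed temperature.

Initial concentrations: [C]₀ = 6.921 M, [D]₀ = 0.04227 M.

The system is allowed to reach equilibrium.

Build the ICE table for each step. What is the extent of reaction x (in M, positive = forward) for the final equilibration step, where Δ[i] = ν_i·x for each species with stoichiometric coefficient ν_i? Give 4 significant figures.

Q₀ = 8.8246e-04 vs Keq = 2.2070e-04 ⇒ Q>K, reverse
Step 1:
                   C          D
  init         6.921    0.04227
  Δ          0.06301   -0.03151
  eq           6.984    0.01076
  solve Keq expr → x = -0.03151; check Q = 2.2070e-04

x = -0.03151 M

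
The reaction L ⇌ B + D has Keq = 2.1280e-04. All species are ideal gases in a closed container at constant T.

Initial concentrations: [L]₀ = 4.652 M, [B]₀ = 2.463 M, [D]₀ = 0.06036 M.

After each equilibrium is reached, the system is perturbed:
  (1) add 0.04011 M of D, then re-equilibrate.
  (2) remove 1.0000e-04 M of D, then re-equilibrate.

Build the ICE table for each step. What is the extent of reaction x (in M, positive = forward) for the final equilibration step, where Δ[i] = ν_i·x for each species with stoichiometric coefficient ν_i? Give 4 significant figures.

Q₀ = 0.03196 vs Keq = 2.1280e-04 ⇒ Q>K, reverse
Step 1:
                  L         B         D
  Initial     4.652     2.463   0.06036
  Change    0.05994  -0.05994  -0.05994
  Equil       4.712     2.403 4.1726e-04
  solve Keq expr → x = -0.05994; check Q = 2.1280e-04
Then add 0.04011 M of D.
Step 2:
                  L         B         D
  Initial     4.712     2.403   0.04053
  Change     0.0401   -0.0401   -0.0401
  Equil       4.752     2.363 4.2795e-04
  solve Keq expr → x = -0.0401; check Q = 2.1280e-04
Then remove 1.0000e-04 M of D.
Step 3:
                  L         B         D
  Initial     4.752     2.363 3.2795e-04
  Change  -9.9973e-05 9.9973e-05 9.9973e-05
  Equil       4.752     2.363 4.2793e-04
  solve Keq expr → x = 9.9973e-05; check Q = 2.1280e-04

x = 9.9973e-05 M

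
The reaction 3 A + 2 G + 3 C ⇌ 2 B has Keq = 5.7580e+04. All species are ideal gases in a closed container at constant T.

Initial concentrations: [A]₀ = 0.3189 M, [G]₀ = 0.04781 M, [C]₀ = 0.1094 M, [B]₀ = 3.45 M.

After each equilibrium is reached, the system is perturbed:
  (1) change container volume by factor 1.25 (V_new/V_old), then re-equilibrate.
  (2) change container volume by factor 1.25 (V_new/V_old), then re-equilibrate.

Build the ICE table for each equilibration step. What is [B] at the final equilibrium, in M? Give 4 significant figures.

[B]_eq = 2.055 M

Q₀ = 1.2263e+08 vs Keq = 5.7580e+04 ⇒ Q>K, reverse
Step 1:
                   A          G          C          B
  init        0.3189    0.04781     0.1094       3.45
  Δ            0.215     0.1433      0.215    -0.1433
  eq          0.5339     0.1912     0.3244      3.307
  solve Keq expr → x = -0.07167; check Q = 5.7580e+04
Then change container volume by factor 1.25 (V_new/V_old).
Step 2:
                   A          G          C          B
  init        0.4271     0.1529     0.2595      2.645
  Δ          0.05248    0.03499    0.05248   -0.03499
  eq          0.4796     0.1879      0.312       2.61
  solve Keq expr → x = -0.01749; check Q = 5.7580e+04
Then change container volume by factor 1.25 (V_new/V_old).
Step 3:
                   A          G          C          B
  init        0.3837     0.1503     0.2496      2.088
  Δ          0.04963    0.03309    0.04963   -0.03309
  eq          0.4333     0.1834     0.2992      2.055
  solve Keq expr → x = -0.01654; check Q = 5.7580e+04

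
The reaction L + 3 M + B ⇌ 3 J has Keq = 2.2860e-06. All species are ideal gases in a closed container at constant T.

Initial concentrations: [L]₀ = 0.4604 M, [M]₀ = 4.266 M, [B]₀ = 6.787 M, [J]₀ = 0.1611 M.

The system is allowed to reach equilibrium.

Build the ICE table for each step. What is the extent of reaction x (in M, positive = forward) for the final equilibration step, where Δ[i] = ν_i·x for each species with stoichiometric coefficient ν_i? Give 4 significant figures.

x = -0.02529 M

Q₀ = 1.7235e-05 vs Keq = 2.2860e-06 ⇒ Q>K, reverse
Step 1:
                    L           M           B           J
  I            0.4604       4.266       6.787      0.1611
  C           0.02529     0.07587     0.02529    -0.07587
  E            0.4857       4.342       6.812     0.08523
  solve Keq expr → x = -0.02529; check Q = 2.2860e-06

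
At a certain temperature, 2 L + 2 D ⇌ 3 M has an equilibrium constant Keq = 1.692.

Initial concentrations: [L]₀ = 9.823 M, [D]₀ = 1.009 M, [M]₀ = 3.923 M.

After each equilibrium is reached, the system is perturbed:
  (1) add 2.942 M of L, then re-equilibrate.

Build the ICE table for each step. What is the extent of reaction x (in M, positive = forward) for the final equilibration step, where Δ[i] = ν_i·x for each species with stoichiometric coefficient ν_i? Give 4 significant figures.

Q₀ = 0.6146 vs Keq = 1.692 ⇒ Q<K, forward
Step 1:
                   L          D          M
  Initial      9.823      1.009      3.923
  Change     -0.2799    -0.2799     0.4199
  Equil        9.543     0.7291      4.343
  solve Keq expr → x = 0.14; check Q = 1.692
Then add 2.942 M of L.
Step 2:
                   L          D          M
  Initial      12.49     0.7291      4.343
  Change     -0.1282    -0.1282     0.1923
  Equil        12.36     0.6009      4.535
  solve Keq expr → x = 0.0641; check Q = 1.692

x = 0.0641 M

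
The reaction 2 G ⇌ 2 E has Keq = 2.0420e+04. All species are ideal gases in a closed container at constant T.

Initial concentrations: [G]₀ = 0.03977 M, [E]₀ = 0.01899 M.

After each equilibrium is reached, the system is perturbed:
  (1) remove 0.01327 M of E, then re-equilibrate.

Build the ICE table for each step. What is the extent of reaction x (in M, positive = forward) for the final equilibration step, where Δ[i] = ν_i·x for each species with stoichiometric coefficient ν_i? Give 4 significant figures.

Q₀ = 0.228 vs Keq = 2.0420e+04 ⇒ Q<K, forward
Step 1:
                  G         E
  Initial   0.03977   0.01899
  Change   -0.03936   0.03936
  Equil   4.0834e-04   0.05835
  solve Keq expr → x = 0.01968; check Q = 2.0420e+04
Then remove 0.01327 M of E.
Step 2:
                  G         E
  Initial 4.0834e-04   0.04508
  Change  -9.2218e-05 9.2218e-05
  Equil   3.1613e-04   0.04517
  solve Keq expr → x = 4.6109e-05; check Q = 2.0420e+04

x = 4.6109e-05 M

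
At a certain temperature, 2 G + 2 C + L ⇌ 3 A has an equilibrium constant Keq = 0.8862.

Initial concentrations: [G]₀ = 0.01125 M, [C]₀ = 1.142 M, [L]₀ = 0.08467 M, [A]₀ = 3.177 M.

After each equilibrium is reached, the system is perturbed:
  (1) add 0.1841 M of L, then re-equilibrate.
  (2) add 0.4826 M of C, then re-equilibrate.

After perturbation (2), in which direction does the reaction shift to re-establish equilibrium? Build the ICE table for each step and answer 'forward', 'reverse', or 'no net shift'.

Direction: forward

Q₀ = 2.2945e+06 vs Keq = 0.8862 ⇒ Q>K, reverse
Step 1:
                    G           C           L           A
  init        0.01125       1.142     0.08467       3.177
  Δ             1.103       1.103      0.5515      -1.655
  eq            1.114       2.245      0.6362       1.522
  solve Keq expr → x = -0.5515; check Q = 0.8862
Then add 0.1841 M of L.
Step 2:
                    G           C           L           A
  init          1.114       2.245      0.8203       1.522
  Δ          -0.04071    -0.04071    -0.02036     0.06107
  eq            1.074       2.204      0.7999       1.583
  solve Keq expr → x = 0.02036; check Q = 0.8862
Then add 0.4826 M of C.
Step 3:
                    G           C           L           A
  init          1.074       2.687      0.7999       1.583
  Δ          -0.06522    -0.06522    -0.03261     0.09783
  eq            1.008       2.622      0.7673       1.681
  solve Keq expr → x = 0.03261; check Q = 0.8862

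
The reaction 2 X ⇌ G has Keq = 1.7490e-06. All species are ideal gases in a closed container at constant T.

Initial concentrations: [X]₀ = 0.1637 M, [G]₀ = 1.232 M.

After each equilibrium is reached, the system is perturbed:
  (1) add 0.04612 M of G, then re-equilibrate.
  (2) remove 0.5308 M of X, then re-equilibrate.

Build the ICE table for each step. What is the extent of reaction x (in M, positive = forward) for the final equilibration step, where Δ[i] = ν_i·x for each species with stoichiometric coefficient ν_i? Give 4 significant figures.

Q₀ = 45.97 vs Keq = 1.7490e-06 ⇒ Q>K, reverse
Step 1:
                  X         G
  init       0.1637     1.232
  Δ           2.464    -1.232
  eq          2.628 1.2076e-05
  solve Keq expr → x = -1.232; check Q = 1.7490e-06
Then add 0.04612 M of G.
Step 2:
                  X         G
  init        2.628   0.04613
  Δ         0.09224  -0.04612
  eq           2.72 1.2939e-05
  solve Keq expr → x = -0.04612; check Q = 1.7490e-06
Then remove 0.5308 M of X.
Step 3:
                  X         G
  init        2.189 1.2939e-05
  Δ       9.1146e-06 -4.5573e-06
  eq          2.189 8.3817e-06
  solve Keq expr → x = -4.5573e-06; check Q = 1.7490e-06

x = -4.5573e-06 M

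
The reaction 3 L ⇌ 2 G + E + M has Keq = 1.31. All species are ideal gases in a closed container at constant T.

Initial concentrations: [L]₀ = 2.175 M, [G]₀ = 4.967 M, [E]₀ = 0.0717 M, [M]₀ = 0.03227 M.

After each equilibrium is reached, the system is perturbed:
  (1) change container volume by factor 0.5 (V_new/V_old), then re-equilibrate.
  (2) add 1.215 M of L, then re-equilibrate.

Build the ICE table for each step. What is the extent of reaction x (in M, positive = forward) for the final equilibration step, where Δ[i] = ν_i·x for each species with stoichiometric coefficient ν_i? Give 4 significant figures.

Q₀ = 0.005548 vs Keq = 1.31 ⇒ Q<K, forward
Step 1:
                  L         G         E         M
  I           2.175     4.967    0.0717   0.03227
  C         -0.8237    0.5491    0.2746    0.2746
  E           1.351     5.516    0.3463    0.3068
  solve Keq expr → x = 0.2746; check Q = 1.31
Then change container volume by factor 0.5 (V_new/V_old).
Step 2:
                  L         G         E         M
  I           2.703     11.03    0.6925    0.6137
  C           0.303    -0.202    -0.101    -0.101
  E           3.006     10.83    0.5915    0.5127
  solve Keq expr → x = -0.101; check Q = 1.31
Then add 1.215 M of L.
Step 3:
                  L         G         E         M
  I           4.221     10.83    0.5915    0.5127
  C         -0.5269    0.3513    0.1756    0.1756
  E           3.694     11.18    0.7672    0.6883
  solve Keq expr → x = 0.1756; check Q = 1.31

x = 0.1756 M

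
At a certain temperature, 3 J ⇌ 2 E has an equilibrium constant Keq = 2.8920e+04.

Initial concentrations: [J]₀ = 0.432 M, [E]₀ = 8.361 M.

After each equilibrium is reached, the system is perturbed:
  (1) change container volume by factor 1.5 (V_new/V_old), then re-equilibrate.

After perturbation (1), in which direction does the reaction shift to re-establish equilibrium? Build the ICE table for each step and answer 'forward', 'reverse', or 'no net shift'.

Q₀ = 867.1 vs Keq = 2.8920e+04 ⇒ Q<K, forward
Step 1:
                   J          E
  I            0.432      8.361
  C          -0.2957     0.1971
  E           0.1363      8.558
  solve Keq expr → x = 0.09856; check Q = 2.8920e+04
Then change container volume by factor 1.5 (V_new/V_old).
Step 2:
                   J          E
  I          0.09087      5.705
  C          0.01304  -0.008696
  E           0.1039      5.697
  solve Keq expr → x = -0.004348; check Q = 2.8920e+04

Direction: reverse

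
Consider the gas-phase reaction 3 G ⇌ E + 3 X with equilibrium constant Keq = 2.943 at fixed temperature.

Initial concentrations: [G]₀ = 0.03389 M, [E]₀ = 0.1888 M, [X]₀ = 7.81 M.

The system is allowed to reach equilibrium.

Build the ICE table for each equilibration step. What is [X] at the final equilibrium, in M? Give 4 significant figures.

Q₀ = 2.3107e+06 vs Keq = 2.943 ⇒ Q>K, reverse
Step 1:
                  G         E         X
  Initial   0.03389    0.1888      7.81
  Change     0.5615   -0.1872   -0.5615
  Equil      0.5954  0.001631     7.248
  solve Keq expr → x = -0.1872; check Q = 2.943

[X]_eq = 7.248 M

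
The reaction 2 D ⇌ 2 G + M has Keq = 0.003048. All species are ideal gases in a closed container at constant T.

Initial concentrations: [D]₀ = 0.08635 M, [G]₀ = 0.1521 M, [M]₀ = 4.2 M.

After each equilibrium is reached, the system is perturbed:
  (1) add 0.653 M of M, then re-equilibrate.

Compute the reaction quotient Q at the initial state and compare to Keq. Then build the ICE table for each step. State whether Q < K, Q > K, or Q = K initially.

Q₀ = 13.03 vs Keq = 0.003048 ⇒ Q>K, reverse
Step 1:
                  D         G         M
  Initial   0.08635    0.1521       4.2
  Change     0.1458   -0.1458   -0.0729
  Equil      0.2321  0.006309     4.127
  solve Keq expr → x = -0.0729; check Q = 0.003048
Then add 0.653 M of M.
Step 2:
                  D         G         M
  Initial    0.2321  0.006309      4.78
  Change  4.3559e-04 -4.3559e-04 -2.1779e-04
  Equil      0.2326  0.005873      4.78
  solve Keq expr → x = -2.1779e-04; check Q = 0.003048

Q₀ = 13.03; Q > K (proceeds reverse)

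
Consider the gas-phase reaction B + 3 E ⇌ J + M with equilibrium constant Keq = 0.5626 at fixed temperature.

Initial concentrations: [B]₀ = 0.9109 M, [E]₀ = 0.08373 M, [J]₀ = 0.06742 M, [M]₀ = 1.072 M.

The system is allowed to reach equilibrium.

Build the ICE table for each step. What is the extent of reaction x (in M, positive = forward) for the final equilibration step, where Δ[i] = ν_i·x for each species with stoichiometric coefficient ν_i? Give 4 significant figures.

Q₀ = 135.2 vs Keq = 0.5626 ⇒ Q>K, reverse
Step 1:
                   B          E          J          M
  I           0.9109    0.08373    0.06742      1.072
  C          0.05816     0.1745   -0.05816   -0.05816
  E           0.9691     0.2582   0.009258      1.014
  solve Keq expr → x = -0.05816; check Q = 0.5626

x = -0.05816 M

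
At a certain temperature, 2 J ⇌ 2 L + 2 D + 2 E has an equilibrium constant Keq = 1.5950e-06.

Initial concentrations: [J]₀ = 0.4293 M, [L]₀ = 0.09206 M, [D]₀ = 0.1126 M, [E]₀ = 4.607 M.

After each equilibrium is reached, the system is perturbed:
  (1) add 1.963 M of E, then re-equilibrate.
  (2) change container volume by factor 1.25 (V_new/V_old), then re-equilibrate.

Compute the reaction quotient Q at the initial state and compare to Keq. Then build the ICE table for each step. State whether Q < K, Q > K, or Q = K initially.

Q₀ = 0.01237; Q > K (proceeds reverse)

Q₀ = 0.01237 vs Keq = 1.5950e-06 ⇒ Q>K, reverse
Step 1:
                  J         L         D         E
  init       0.4293   0.09206    0.1126     4.607
  Δ         0.08653  -0.08653  -0.08653  -0.08653
  eq         0.5158  0.005528   0.02607      4.52
  solve Keq expr → x = -0.04327; check Q = 1.5950e-06
Then add 1.963 M of E.
Step 2:
                  J         L         D         E
  init       0.5158  0.005528   0.02607     6.483
  Δ        0.001437 -0.001437 -0.001437 -0.001437
  eq         0.5173  0.004092   0.02463     6.482
  solve Keq expr → x = -7.1836e-04; check Q = 1.5950e-06
Then change container volume by factor 1.25 (V_new/V_old).
Step 3:
                  J         L         D         E
  init       0.4138  0.003273   0.01971     5.186
  Δ       -0.001468  0.001468  0.001468  0.001468
  eq         0.4123  0.004742   0.02117     5.187
  solve Keq expr → x = 7.3416e-04; check Q = 1.5950e-06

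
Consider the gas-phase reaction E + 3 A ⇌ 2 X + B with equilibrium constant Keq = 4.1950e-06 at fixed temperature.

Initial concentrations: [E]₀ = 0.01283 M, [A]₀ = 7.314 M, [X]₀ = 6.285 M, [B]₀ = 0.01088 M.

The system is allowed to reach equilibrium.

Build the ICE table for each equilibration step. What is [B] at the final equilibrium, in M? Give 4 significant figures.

[B]_eq = 1.0053e-06 M

Q₀ = 0.08561 vs Keq = 4.1950e-06 ⇒ Q>K, reverse
Step 1:
                    E           A           X           B
  Initial     0.01283       7.314       6.285     0.01088
  Change      0.01088     0.03264    -0.02176    -0.01088
  Equil       0.02371       7.347       6.263  1.0053e-06
  solve Keq expr → x = -0.01088; check Q = 4.1950e-06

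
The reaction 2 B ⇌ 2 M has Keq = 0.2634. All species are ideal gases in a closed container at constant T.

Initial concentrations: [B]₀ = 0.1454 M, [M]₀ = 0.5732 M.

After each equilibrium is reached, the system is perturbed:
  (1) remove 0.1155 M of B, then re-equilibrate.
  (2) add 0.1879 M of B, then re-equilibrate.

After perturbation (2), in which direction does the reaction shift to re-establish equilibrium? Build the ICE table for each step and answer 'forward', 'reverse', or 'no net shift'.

Direction: forward

Q₀ = 15.54 vs Keq = 0.2634 ⇒ Q>K, reverse
Step 1:
                    B           M
  Initial      0.1454      0.5732
  Change       0.3295     -0.3295
  Equil        0.4749      0.2437
  solve Keq expr → x = -0.1647; check Q = 0.2634
Then remove 0.1155 M of B.
Step 2:
                    B           M
  Initial      0.3594      0.2437
  Change      0.03917    -0.03917
  Equil        0.3986      0.2045
  solve Keq expr → x = -0.01959; check Q = 0.2634
Then add 0.1879 M of B.
Step 3:
                    B           M
  Initial      0.5865      0.2045
  Change     -0.06373     0.06373
  Equil        0.5227      0.2683
  solve Keq expr → x = 0.03186; check Q = 0.2634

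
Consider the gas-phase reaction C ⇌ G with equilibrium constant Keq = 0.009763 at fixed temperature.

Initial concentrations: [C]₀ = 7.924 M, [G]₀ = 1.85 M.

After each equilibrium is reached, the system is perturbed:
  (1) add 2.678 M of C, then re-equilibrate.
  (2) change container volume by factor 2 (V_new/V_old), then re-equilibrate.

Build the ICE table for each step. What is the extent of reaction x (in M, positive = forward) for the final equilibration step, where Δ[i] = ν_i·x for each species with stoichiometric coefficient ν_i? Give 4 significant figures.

x = 0 M

Q₀ = 0.2335 vs Keq = 0.009763 ⇒ Q>K, reverse
Step 1:
                  C         G
  I           7.924      1.85
  C           1.755    -1.755
  E           9.679    0.0945
  solve Keq expr → x = -1.755; check Q = 0.009763
Then add 2.678 M of C.
Step 2:
                  C         G
  I           12.36    0.0945
  C        -0.02589   0.02589
  E           12.33    0.1204
  solve Keq expr → x = 0.02589; check Q = 0.009763
Then change container volume by factor 2 (V_new/V_old).
Step 3:
                  C         G
  I           6.166    0.0602
  C               0         0
  E           6.166    0.0602
  solve Keq expr → x = 0; check Q = 0.009763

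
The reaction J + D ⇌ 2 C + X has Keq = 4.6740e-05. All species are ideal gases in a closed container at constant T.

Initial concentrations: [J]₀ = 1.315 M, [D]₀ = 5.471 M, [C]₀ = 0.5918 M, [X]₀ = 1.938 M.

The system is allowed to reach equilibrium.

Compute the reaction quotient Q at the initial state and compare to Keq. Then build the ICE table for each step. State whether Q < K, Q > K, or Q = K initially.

Q₀ = 0.09434 vs Keq = 4.6740e-05 ⇒ Q>K, reverse
Step 1:
                   J          D          C          X
  I            1.315      5.471     0.5918      1.938
  C           0.2878     0.2878    -0.5756    -0.2878
  E            1.603      5.759    0.01617       1.65
  solve Keq expr → x = -0.2878; check Q = 4.6740e-05

Q₀ = 0.09434; Q > K (proceeds reverse)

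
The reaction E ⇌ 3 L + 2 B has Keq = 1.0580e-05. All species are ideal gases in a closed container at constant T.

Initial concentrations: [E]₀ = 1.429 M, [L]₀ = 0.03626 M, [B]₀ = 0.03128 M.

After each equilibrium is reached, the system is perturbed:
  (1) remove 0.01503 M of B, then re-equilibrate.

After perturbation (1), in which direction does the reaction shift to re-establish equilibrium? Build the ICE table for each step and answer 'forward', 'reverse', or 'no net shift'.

Direction: forward

Q₀ = 3.2643e-08 vs Keq = 1.0580e-05 ⇒ Q<K, forward
Step 1:
                   E          L          B
  I            1.429    0.03626    0.03128
  C         -0.02893     0.0868    0.05787
  E              1.4     0.1231    0.08915
  solve Keq expr → x = 0.02893; check Q = 1.0580e-05
Then remove 0.01503 M of B.
Step 2:
                   E          L          B
  I              1.4     0.1231    0.07412
  C        -0.002997   0.008992   0.005995
  E            1.397     0.1321    0.08011
  solve Keq expr → x = 0.002997; check Q = 1.0580e-05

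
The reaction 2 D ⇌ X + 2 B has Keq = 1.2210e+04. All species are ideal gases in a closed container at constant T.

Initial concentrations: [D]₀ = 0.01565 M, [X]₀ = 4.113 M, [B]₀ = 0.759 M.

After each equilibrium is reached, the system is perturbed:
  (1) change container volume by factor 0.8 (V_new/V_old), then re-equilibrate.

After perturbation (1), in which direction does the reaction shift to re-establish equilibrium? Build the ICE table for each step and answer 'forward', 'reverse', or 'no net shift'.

Q₀ = 9674 vs Keq = 1.2210e+04 ⇒ Q<K, forward
Step 1:
                  D         X         B
  Initial   0.01565     4.113     0.759
  Change  -0.001687 8.4361e-04  0.001687
  Equil     0.01396     4.114    0.7607
  solve Keq expr → x = 8.4361e-04; check Q = 1.2210e+04
Then change container volume by factor 0.8 (V_new/V_old).
Step 2:
                  D         X         B
  Initial   0.01745     5.142    0.9509
  Change   0.002017 -0.001008 -0.002017
  Equil     0.01947     5.141    0.9488
  solve Keq expr → x = -0.001008; check Q = 1.2210e+04

Direction: reverse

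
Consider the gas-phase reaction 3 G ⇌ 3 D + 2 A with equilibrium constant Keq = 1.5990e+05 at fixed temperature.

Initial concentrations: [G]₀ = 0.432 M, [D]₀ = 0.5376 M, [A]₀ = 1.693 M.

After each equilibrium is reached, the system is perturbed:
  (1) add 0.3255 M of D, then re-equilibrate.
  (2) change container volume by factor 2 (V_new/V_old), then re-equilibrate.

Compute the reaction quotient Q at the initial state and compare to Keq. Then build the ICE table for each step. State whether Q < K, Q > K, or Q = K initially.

Q₀ = 5.524; Q < K (proceeds forward)

Q₀ = 5.524 vs Keq = 1.5990e+05 ⇒ Q<K, forward
Step 1:
                    G           D           A
  I             0.432      0.5376       1.693
  C           -0.4048      0.4048      0.2699
  E           0.02722      0.9424       1.963
  solve Keq expr → x = 0.1349; check Q = 1.5990e+05
Then add 0.3255 M of D.
Step 2:
                    G           D           A
  I           0.02722       1.268       1.963
  C          0.009065   -0.009065   -0.006043
  E           0.03628       1.259       1.957
  solve Keq expr → x = -0.003022; check Q = 1.5990e+05
Then change container volume by factor 2 (V_new/V_old).
Step 3:
                    G           D           A
  I           0.01814      0.6294      0.9784
  C          -0.00656     0.00656    0.004373
  E           0.01158       0.636      0.9828
  solve Keq expr → x = 0.002187; check Q = 1.5990e+05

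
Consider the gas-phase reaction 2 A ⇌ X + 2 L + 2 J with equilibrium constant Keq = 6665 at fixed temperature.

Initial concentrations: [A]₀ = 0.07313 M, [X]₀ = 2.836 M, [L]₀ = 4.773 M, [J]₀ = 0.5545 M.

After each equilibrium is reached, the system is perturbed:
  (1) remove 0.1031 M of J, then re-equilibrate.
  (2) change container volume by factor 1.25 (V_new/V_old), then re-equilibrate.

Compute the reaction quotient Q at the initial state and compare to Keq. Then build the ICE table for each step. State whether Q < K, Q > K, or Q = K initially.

Q₀ = 3715 vs Keq = 6665 ⇒ Q<K, forward
Step 1:
                   A          X          L          J
  I          0.07313      2.836      4.773     0.5545
  C         -0.01662    0.00831    0.01662    0.01662
  E          0.05651      2.844       4.79     0.5711
  solve Keq expr → x = 0.00831; check Q = 6665
Then remove 0.1031 M of J.
Step 2:
                   A          X          L          J
  I          0.05651      2.844       4.79      0.468
  C        -0.009166   0.004583   0.009166   0.009166
  E          0.04734      2.849      4.799     0.4772
  solve Keq expr → x = 0.004583; check Q = 6665
Then change container volume by factor 1.25 (V_new/V_old).
Step 3:
                   A          X          L          J
  I          0.03787      2.279      3.839     0.3817
  C        -0.009964   0.004982   0.009964   0.009964
  E          0.02791      2.284      3.849     0.3917
  solve Keq expr → x = 0.004982; check Q = 6665

Q₀ = 3715; Q < K (proceeds forward)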